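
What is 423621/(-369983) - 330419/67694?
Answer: -150926012851/25045629202 ≈ -6.0260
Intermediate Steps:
423621/(-369983) - 330419/67694 = 423621*(-1/369983) - 330419*1/67694 = -423621/369983 - 330419/67694 = -150926012851/25045629202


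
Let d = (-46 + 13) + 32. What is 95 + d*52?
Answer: 43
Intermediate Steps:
d = -1 (d = -33 + 32 = -1)
95 + d*52 = 95 - 1*52 = 95 - 52 = 43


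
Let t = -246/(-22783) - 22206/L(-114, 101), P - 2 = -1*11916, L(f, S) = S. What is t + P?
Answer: -27920997314/2301083 ≈ -12134.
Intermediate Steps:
P = -11914 (P = 2 - 1*11916 = 2 - 11916 = -11914)
t = -505894452/2301083 (t = -246/(-22783) - 22206/101 = -246*(-1/22783) - 22206*1/101 = 246/22783 - 22206/101 = -505894452/2301083 ≈ -219.85)
t + P = -505894452/2301083 - 11914 = -27920997314/2301083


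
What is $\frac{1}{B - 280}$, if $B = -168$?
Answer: $- \frac{1}{448} \approx -0.0022321$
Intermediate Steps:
$\frac{1}{B - 280} = \frac{1}{-168 - 280} = \frac{1}{-448} = - \frac{1}{448}$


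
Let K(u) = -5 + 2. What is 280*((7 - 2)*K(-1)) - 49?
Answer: -4249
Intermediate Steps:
K(u) = -3
280*((7 - 2)*K(-1)) - 49 = 280*((7 - 2)*(-3)) - 49 = 280*(5*(-3)) - 49 = 280*(-15) - 49 = -4200 - 49 = -4249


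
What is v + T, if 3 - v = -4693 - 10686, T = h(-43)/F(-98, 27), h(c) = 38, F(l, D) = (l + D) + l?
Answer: 2599520/169 ≈ 15382.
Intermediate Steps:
F(l, D) = D + 2*l (F(l, D) = (D + l) + l = D + 2*l)
T = -38/169 (T = 38/(27 + 2*(-98)) = 38/(27 - 196) = 38/(-169) = 38*(-1/169) = -38/169 ≈ -0.22485)
v = 15382 (v = 3 - (-4693 - 10686) = 3 - 1*(-15379) = 3 + 15379 = 15382)
v + T = 15382 - 38/169 = 2599520/169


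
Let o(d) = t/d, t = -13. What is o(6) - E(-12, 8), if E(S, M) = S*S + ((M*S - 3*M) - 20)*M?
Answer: 5843/6 ≈ 973.83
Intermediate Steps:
E(S, M) = S**2 + M*(-20 - 3*M + M*S) (E(S, M) = S**2 + ((-3*M + M*S) - 20)*M = S**2 + (-20 - 3*M + M*S)*M = S**2 + M*(-20 - 3*M + M*S))
o(d) = -13/d
o(6) - E(-12, 8) = -13/6 - ((-12)**2 - 20*8 - 3*8**2 - 12*8**2) = -13*1/6 - (144 - 160 - 3*64 - 12*64) = -13/6 - (144 - 160 - 192 - 768) = -13/6 - 1*(-976) = -13/6 + 976 = 5843/6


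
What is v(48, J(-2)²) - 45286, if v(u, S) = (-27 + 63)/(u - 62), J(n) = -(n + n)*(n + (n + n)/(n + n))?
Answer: -317020/7 ≈ -45289.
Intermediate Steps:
J(n) = -2*n*(1 + n) (J(n) = -2*n*(n + (2*n)/((2*n))) = -2*n*(n + (2*n)*(1/(2*n))) = -2*n*(n + 1) = -2*n*(1 + n))
v(u, S) = 36/(-62 + u)
v(48, J(-2)²) - 45286 = 36/(-62 + 48) - 45286 = 36/(-14) - 45286 = 36*(-1/14) - 45286 = -18/7 - 45286 = -317020/7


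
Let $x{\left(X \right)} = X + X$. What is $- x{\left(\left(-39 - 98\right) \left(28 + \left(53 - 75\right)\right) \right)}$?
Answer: $1644$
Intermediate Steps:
$x{\left(X \right)} = 2 X$
$- x{\left(\left(-39 - 98\right) \left(28 + \left(53 - 75\right)\right) \right)} = - 2 \left(-39 - 98\right) \left(28 + \left(53 - 75\right)\right) = - 2 \left(- 137 \left(28 + \left(53 - 75\right)\right)\right) = - 2 \left(- 137 \left(28 - 22\right)\right) = - 2 \left(\left(-137\right) 6\right) = - 2 \left(-822\right) = \left(-1\right) \left(-1644\right) = 1644$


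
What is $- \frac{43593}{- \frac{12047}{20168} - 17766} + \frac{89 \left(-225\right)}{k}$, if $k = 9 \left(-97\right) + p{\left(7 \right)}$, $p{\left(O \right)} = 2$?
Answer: $\frac{7941061554879}{312093876185} \approx 25.444$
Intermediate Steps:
$k = -871$ ($k = 9 \left(-97\right) + 2 = -873 + 2 = -871$)
$- \frac{43593}{- \frac{12047}{20168} - 17766} + \frac{89 \left(-225\right)}{k} = - \frac{43593}{- \frac{12047}{20168} - 17766} + \frac{89 \left(-225\right)}{-871} = - \frac{43593}{\left(-12047\right) \frac{1}{20168} - 17766} - - \frac{20025}{871} = - \frac{43593}{- \frac{12047}{20168} - 17766} + \frac{20025}{871} = - \frac{43593}{- \frac{358316735}{20168}} + \frac{20025}{871} = \left(-43593\right) \left(- \frac{20168}{358316735}\right) + \frac{20025}{871} = \frac{879183624}{358316735} + \frac{20025}{871} = \frac{7941061554879}{312093876185}$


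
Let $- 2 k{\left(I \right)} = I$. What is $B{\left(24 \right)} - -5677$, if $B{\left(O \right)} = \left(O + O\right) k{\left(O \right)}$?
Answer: $5101$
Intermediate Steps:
$k{\left(I \right)} = - \frac{I}{2}$
$B{\left(O \right)} = - O^{2}$ ($B{\left(O \right)} = \left(O + O\right) \left(- \frac{O}{2}\right) = 2 O \left(- \frac{O}{2}\right) = - O^{2}$)
$B{\left(24 \right)} - -5677 = - 24^{2} - -5677 = \left(-1\right) 576 + 5677 = -576 + 5677 = 5101$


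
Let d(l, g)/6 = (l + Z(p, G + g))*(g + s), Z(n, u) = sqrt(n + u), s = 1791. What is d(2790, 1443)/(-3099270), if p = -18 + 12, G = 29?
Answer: -1804572/103309 - 3234*sqrt(1466)/516545 ≈ -17.707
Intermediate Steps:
p = -6
d(l, g) = 6*(1791 + g)*(l + sqrt(23 + g)) (d(l, g) = 6*((l + sqrt(-6 + (29 + g)))*(g + 1791)) = 6*((l + sqrt(23 + g))*(1791 + g)) = 6*((1791 + g)*(l + sqrt(23 + g))) = 6*(1791 + g)*(l + sqrt(23 + g)))
d(2790, 1443)/(-3099270) = (10746*2790 + 10746*sqrt(23 + 1443) + 6*1443*2790 + 6*1443*sqrt(23 + 1443))/(-3099270) = (29981340 + 10746*sqrt(1466) + 24155820 + 6*1443*sqrt(1466))*(-1/3099270) = (29981340 + 10746*sqrt(1466) + 24155820 + 8658*sqrt(1466))*(-1/3099270) = (54137160 + 19404*sqrt(1466))*(-1/3099270) = -1804572/103309 - 3234*sqrt(1466)/516545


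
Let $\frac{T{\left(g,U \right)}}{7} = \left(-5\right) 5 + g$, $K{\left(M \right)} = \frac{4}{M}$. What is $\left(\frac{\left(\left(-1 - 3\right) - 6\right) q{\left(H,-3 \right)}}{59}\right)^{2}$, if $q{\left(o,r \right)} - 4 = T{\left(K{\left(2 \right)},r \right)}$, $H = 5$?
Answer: $\frac{2464900}{3481} \approx 708.1$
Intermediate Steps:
$T{\left(g,U \right)} = -175 + 7 g$ ($T{\left(g,U \right)} = 7 \left(\left(-5\right) 5 + g\right) = 7 \left(-25 + g\right) = -175 + 7 g$)
$q{\left(o,r \right)} = -157$ ($q{\left(o,r \right)} = 4 - \left(175 - 7 \cdot \frac{4}{2}\right) = 4 - \left(175 - 7 \cdot 4 \cdot \frac{1}{2}\right) = 4 + \left(-175 + 7 \cdot 2\right) = 4 + \left(-175 + 14\right) = 4 - 161 = -157$)
$\left(\frac{\left(\left(-1 - 3\right) - 6\right) q{\left(H,-3 \right)}}{59}\right)^{2} = \left(\frac{\left(\left(-1 - 3\right) - 6\right) \left(-157\right)}{59}\right)^{2} = \left(\left(\left(-1 - 3\right) - 6\right) \left(-157\right) \frac{1}{59}\right)^{2} = \left(\left(-4 - 6\right) \left(-157\right) \frac{1}{59}\right)^{2} = \left(\left(-10\right) \left(-157\right) \frac{1}{59}\right)^{2} = \left(1570 \cdot \frac{1}{59}\right)^{2} = \left(\frac{1570}{59}\right)^{2} = \frac{2464900}{3481}$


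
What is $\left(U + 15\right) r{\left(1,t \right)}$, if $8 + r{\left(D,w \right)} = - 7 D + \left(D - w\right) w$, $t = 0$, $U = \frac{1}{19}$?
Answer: $- \frac{4290}{19} \approx -225.79$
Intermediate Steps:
$U = \frac{1}{19} \approx 0.052632$
$r{\left(D,w \right)} = -8 - 7 D + w \left(D - w\right)$ ($r{\left(D,w \right)} = -8 - \left(7 D - \left(D - w\right) w\right) = -8 - \left(7 D - w \left(D - w\right)\right) = -8 - 7 D + w \left(D - w\right)$)
$\left(U + 15\right) r{\left(1,t \right)} = \left(\frac{1}{19} + 15\right) \left(-8 - 0^{2} - 7 + 1 \cdot 0\right) = \frac{286 \left(-8 - 0 - 7 + 0\right)}{19} = \frac{286 \left(-8 + 0 - 7 + 0\right)}{19} = \frac{286}{19} \left(-15\right) = - \frac{4290}{19}$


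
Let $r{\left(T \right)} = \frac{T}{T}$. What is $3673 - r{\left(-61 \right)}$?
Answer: $3672$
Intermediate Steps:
$r{\left(T \right)} = 1$
$3673 - r{\left(-61 \right)} = 3673 - 1 = 3672$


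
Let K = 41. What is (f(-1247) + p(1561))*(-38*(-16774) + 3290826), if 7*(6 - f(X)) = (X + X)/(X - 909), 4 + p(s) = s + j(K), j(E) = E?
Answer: 23770822869903/3773 ≈ 6.3002e+9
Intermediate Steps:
p(s) = 37 + s (p(s) = -4 + (s + 41) = -4 + (41 + s) = 37 + s)
f(X) = 6 - 2*X/(7*(-909 + X)) (f(X) = 6 - (X + X)/(7*(X - 909)) = 6 - 2*X/(7*(-909 + X)))
(f(-1247) + p(1561))*(-38*(-16774) + 3290826) = (2*(-19089 + 20*(-1247))/(7*(-909 - 1247)) + (37 + 1561))*(-38*(-16774) + 3290826) = ((2/7)*(-19089 - 24940)/(-2156) + 1598)*(637412 + 3290826) = ((2/7)*(-1/2156)*(-44029) + 1598)*3928238 = (44029/7546 + 1598)*3928238 = (12102537/7546)*3928238 = 23770822869903/3773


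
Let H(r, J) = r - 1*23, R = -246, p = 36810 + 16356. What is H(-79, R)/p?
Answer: -17/8861 ≈ -0.0019185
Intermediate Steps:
p = 53166
H(r, J) = -23 + r (H(r, J) = r - 23 = -23 + r)
H(-79, R)/p = (-23 - 79)/53166 = -102*1/53166 = -17/8861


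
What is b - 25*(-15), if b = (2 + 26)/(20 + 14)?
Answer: 6389/17 ≈ 375.82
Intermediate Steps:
b = 14/17 (b = 28/34 = 28*(1/34) = 14/17 ≈ 0.82353)
b - 25*(-15) = 14/17 - 25*(-15) = 14/17 + 375 = 6389/17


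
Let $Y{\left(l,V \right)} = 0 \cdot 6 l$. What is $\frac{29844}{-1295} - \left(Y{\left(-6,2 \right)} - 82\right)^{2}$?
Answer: $- \frac{8737424}{1295} \approx -6747.0$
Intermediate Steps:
$Y{\left(l,V \right)} = 0$ ($Y{\left(l,V \right)} = 0 l = 0$)
$\frac{29844}{-1295} - \left(Y{\left(-6,2 \right)} - 82\right)^{2} = \frac{29844}{-1295} - \left(0 - 82\right)^{2} = 29844 \left(- \frac{1}{1295}\right) - \left(-82\right)^{2} = - \frac{29844}{1295} - 6724 = - \frac{8737424}{1295}$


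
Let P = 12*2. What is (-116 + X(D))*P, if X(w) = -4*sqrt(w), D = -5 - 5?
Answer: -2784 - 96*I*sqrt(10) ≈ -2784.0 - 303.58*I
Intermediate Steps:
D = -10
P = 24
(-116 + X(D))*P = (-116 - 4*I*sqrt(10))*24 = -2784 - 96*I*sqrt(10)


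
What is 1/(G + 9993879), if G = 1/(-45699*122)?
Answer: 5575278/55718653723361 ≈ 1.0006e-7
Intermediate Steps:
G = -1/5575278 (G = 1/(-5575278) = -1/5575278 ≈ -1.7936e-7)
1/(G + 9993879) = 1/(-1/5575278 + 9993879) = 1/(55718653723361/5575278) = 5575278/55718653723361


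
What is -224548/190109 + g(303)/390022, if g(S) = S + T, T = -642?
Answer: -87643107007/74146692398 ≈ -1.1820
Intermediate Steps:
g(S) = -642 + S (g(S) = S - 642 = -642 + S)
-224548/190109 + g(303)/390022 = -224548/190109 + (-642 + 303)/390022 = -224548*1/190109 - 339*1/390022 = -224548/190109 - 339/390022 = -87643107007/74146692398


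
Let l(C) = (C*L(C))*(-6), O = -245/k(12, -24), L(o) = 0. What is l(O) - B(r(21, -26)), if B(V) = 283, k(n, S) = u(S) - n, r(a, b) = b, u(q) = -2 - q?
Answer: -283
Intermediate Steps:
k(n, S) = -2 - S - n (k(n, S) = (-2 - S) - n = -2 - S - n)
O = -49/2 (O = -245/(-2 - 1*(-24) - 1*12) = -245/(-2 + 24 - 12) = -245/10 = -245*⅒ = -49/2 ≈ -24.500)
l(C) = 0 (l(C) = (C*0)*(-6) = 0*(-6) = 0)
l(O) - B(r(21, -26)) = 0 - 1*283 = 0 - 283 = -283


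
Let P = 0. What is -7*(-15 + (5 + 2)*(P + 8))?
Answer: -287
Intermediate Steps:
-7*(-15 + (5 + 2)*(P + 8)) = -7*(-15 + (5 + 2)*(0 + 8)) = -7*(-15 + 7*8) = -7*(-15 + 56) = -7*41 = -287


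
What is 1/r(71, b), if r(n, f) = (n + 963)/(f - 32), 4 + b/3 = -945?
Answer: -2879/1034 ≈ -2.7843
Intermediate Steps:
b = -2847 (b = -12 + 3*(-945) = -12 - 2835 = -2847)
r(n, f) = (963 + n)/(-32 + f)
1/r(71, b) = 1/((963 + 71)/(-32 - 2847)) = 1/(1034/(-2879)) = 1/(-1/2879*1034) = 1/(-1034/2879) = -2879/1034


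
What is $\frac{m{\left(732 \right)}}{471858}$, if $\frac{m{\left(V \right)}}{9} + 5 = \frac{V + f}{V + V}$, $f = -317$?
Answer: $- \frac{6905}{76755568} \approx -8.9961 \cdot 10^{-5}$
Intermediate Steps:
$m{\left(V \right)} = -45 + \frac{9 \left(-317 + V\right)}{2 V}$ ($m{\left(V \right)} = -45 + 9 \frac{V - 317}{V + V} = -45 + 9 \frac{-317 + V}{2 V} = -45 + \frac{9 \left(-317 + V\right)}{2 V}$)
$\frac{m{\left(732 \right)}}{471858} = \frac{\frac{9}{2} \cdot \frac{1}{732} \left(-317 - 6588\right)}{471858} = \frac{9}{2} \cdot \frac{1}{732} \left(-317 - 6588\right) \frac{1}{471858} = \frac{9}{2} \cdot \frac{1}{732} \left(-6905\right) \frac{1}{471858} = \left(- \frac{20715}{488}\right) \frac{1}{471858} = - \frac{6905}{76755568}$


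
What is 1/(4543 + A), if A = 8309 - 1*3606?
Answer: 1/9246 ≈ 0.00010815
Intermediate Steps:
A = 4703 (A = 8309 - 3606 = 4703)
1/(4543 + A) = 1/(4543 + 4703) = 1/9246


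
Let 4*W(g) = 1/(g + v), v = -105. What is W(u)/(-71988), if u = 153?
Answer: -1/13821696 ≈ -7.2350e-8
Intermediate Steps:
W(g) = 1/(4*(-105 + g)) (W(g) = 1/(4*(g - 105)) = 1/(4*(-105 + g)))
W(u)/(-71988) = (1/(4*(-105 + 153)))/(-71988) = ((¼)/48)*(-1/71988) = ((¼)*(1/48))*(-1/71988) = (1/192)*(-1/71988) = -1/13821696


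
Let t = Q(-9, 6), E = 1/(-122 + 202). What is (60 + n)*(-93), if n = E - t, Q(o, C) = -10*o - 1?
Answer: 215667/80 ≈ 2695.8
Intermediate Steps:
E = 1/80 ≈ 0.012500
Q(o, C) = -1 - 10*o
t = 89 (t = -1 - 10*(-9) = -1 + 90 = 89)
n = -7119/80 (n = 1/80 - 1*89 = 1/80 - 89 = -7119/80 ≈ -88.988)
(60 + n)*(-93) = (60 - 7119/80)*(-93) = -2319/80*(-93) = 215667/80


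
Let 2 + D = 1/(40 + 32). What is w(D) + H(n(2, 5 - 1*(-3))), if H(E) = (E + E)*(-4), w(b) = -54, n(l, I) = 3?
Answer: -78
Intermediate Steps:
D = -143/72 (D = -2 + 1/(40 + 32) = -2 + 1/72 = -143/72 ≈ -1.9861)
H(E) = -8*E (H(E) = (2*E)*(-4) = -8*E)
w(D) + H(n(2, 5 - 1*(-3))) = -54 - 8*3 = -54 - 24 = -78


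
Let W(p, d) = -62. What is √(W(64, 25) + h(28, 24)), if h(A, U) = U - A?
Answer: I*√66 ≈ 8.124*I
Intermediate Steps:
√(W(64, 25) + h(28, 24)) = √(-62 + (24 - 1*28)) = √(-62 + (24 - 28)) = √(-62 - 4) = √(-66) = I*√66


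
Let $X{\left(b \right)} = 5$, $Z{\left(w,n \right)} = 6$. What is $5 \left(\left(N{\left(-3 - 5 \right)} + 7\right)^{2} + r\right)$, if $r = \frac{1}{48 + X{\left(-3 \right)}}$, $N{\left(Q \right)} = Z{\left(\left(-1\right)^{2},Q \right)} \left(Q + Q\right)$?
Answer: $\frac{2099070}{53} \approx 39605.0$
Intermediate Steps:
$N{\left(Q \right)} = 12 Q$ ($N{\left(Q \right)} = 6 \left(Q + Q\right) = 6 \cdot 2 Q = 12 Q$)
$r = \frac{1}{53}$ ($r = \frac{1}{48 + 5} = \frac{1}{53} \approx 0.018868$)
$5 \left(\left(N{\left(-3 - 5 \right)} + 7\right)^{2} + r\right) = 5 \left(\left(12 \left(-3 - 5\right) + 7\right)^{2} + \frac{1}{53}\right) = 5 \left(\left(12 \left(-8\right) + 7\right)^{2} + \frac{1}{53}\right) = 5 \left(\left(-96 + 7\right)^{2} + \frac{1}{53}\right) = 5 \left(\left(-89\right)^{2} + \frac{1}{53}\right) = 5 \left(7921 + \frac{1}{53}\right) = 5 \cdot \frac{419814}{53} = \frac{2099070}{53}$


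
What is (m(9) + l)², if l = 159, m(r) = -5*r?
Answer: 12996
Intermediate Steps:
(m(9) + l)² = (-5*9 + 159)² = (-45 + 159)² = 114² = 12996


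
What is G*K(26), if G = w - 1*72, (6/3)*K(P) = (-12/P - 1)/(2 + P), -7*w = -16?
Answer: 1159/637 ≈ 1.8195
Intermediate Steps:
w = 16/7 (w = -⅐*(-16) = 16/7 ≈ 2.2857)
K(P) = (-1 - 12/P)/(2*(2 + P)) (K(P) = ((-12/P - 1)/(2 + P))/2 = ((-1 - 12/P)/(2 + P))/2 = (-1 - 12/P)/(2*(2 + P)))
G = -488/7 (G = 16/7 - 1*72 = 16/7 - 72 = -488/7 ≈ -69.714)
G*K(26) = -244*(-12 - 1*26)/(7*26*(2 + 26)) = -244*(-12 - 26)/(7*26*28) = -244*(-38)/(7*26*28) = -488/7*(-19/728) = 1159/637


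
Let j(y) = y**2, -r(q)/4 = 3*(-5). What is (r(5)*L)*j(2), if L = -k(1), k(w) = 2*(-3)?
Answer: 1440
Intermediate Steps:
r(q) = 60 (r(q) = -12*(-5) = -4*(-15) = 60)
k(w) = -6
L = 6 (L = -1*(-6) = 6)
(r(5)*L)*j(2) = (60*6)*2**2 = 360*4 = 1440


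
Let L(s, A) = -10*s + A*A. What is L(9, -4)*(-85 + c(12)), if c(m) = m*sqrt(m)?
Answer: 6290 - 1776*sqrt(3) ≈ 3213.9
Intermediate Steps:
L(s, A) = A**2 - 10*s (L(s, A) = -10*s + A**2 = A**2 - 10*s)
c(m) = m**(3/2)
L(9, -4)*(-85 + c(12)) = ((-4)**2 - 10*9)*(-85 + 12**(3/2)) = (16 - 90)*(-85 + 24*sqrt(3)) = -74*(-85 + 24*sqrt(3)) = 6290 - 1776*sqrt(3)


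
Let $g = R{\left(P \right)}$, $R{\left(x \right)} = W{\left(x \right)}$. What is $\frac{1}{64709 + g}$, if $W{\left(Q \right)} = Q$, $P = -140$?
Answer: $\frac{1}{64569} \approx 1.5487 \cdot 10^{-5}$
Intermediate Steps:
$R{\left(x \right)} = x$
$g = -140$
$\frac{1}{64709 + g} = \frac{1}{64709 - 140} = \frac{1}{64569}$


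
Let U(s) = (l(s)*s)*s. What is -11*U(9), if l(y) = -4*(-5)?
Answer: -17820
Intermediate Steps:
l(y) = 20
U(s) = 20*s² (U(s) = (20*s)*s = 20*s²)
-11*U(9) = -220*9² = -220*81 = -11*1620 = -17820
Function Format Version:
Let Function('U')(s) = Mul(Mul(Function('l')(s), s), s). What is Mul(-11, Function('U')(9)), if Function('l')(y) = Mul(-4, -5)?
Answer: -17820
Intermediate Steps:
Function('l')(y) = 20
Function('U')(s) = Mul(20, Pow(s, 2)) (Function('U')(s) = Mul(Mul(20, s), s) = Mul(20, Pow(s, 2)))
Mul(-11, Function('U')(9)) = Mul(-11, Mul(20, Pow(9, 2))) = Mul(-11, Mul(20, 81)) = Mul(-11, 1620) = -17820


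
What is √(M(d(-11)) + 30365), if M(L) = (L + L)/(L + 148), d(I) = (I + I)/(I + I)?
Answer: √674133663/149 ≈ 174.26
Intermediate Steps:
d(I) = 1 (d(I) = (2*I)/((2*I)) = (2*I)*(1/(2*I)) = 1)
M(L) = 2*L/(148 + L) (M(L) = (2*L)/(148 + L) = 2*L/(148 + L))
√(M(d(-11)) + 30365) = √(2*1/(148 + 1) + 30365) = √(2*1/149 + 30365) = √(2*1*(1/149) + 30365) = √(2/149 + 30365) = √(4524387/149) = √674133663/149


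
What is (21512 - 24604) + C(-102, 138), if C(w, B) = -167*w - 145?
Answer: 13797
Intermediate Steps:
C(w, B) = -145 - 167*w
(21512 - 24604) + C(-102, 138) = (21512 - 24604) + (-145 - 167*(-102)) = -3092 + (-145 + 17034) = -3092 + 16889 = 13797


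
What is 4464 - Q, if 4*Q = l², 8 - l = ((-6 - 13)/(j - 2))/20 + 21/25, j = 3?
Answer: 177902279/40000 ≈ 4447.6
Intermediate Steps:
l = 811/100 (l = 8 - (((-6 - 13)/(3 - 2))/20 + 21/25) = 8 - (-19/1*(1/20) + 21*(1/25)) = 8 - (-19*1*(1/20) + 21/25) = 8 - (-19*1/20 + 21/25) = 8 - (-19/20 + 21/25) = 8 - 1*(-11/100) = 8 + 11/100 = 811/100 ≈ 8.1100)
Q = 657721/40000 (Q = (811/100)²/4 = (¼)*(657721/10000) = 657721/40000 ≈ 16.443)
4464 - Q = 4464 - 1*657721/40000 = 4464 - 657721/40000 = 177902279/40000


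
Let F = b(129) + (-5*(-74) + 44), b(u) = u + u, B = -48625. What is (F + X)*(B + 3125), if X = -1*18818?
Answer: 825643000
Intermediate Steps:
b(u) = 2*u
X = -18818
F = 672 (F = 2*129 + (-5*(-74) + 44) = 258 + (370 + 44) = 258 + 414 = 672)
(F + X)*(B + 3125) = (672 - 18818)*(-48625 + 3125) = -18146*(-45500) = 825643000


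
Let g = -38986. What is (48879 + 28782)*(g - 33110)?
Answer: -5599047456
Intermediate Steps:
(48879 + 28782)*(g - 33110) = (48879 + 28782)*(-38986 - 33110) = 77661*(-72096) = -5599047456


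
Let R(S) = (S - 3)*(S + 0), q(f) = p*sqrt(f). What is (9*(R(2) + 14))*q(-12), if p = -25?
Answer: -5400*I*sqrt(3) ≈ -9353.1*I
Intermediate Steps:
q(f) = -25*sqrt(f)
R(S) = S*(-3 + S) (R(S) = (-3 + S)*S = S*(-3 + S))
(9*(R(2) + 14))*q(-12) = (9*(2*(-3 + 2) + 14))*(-50*I*sqrt(3)) = (9*(2*(-1) + 14))*(-50*I*sqrt(3)) = (9*(-2 + 14))*(-50*I*sqrt(3)) = (9*12)*(-50*I*sqrt(3)) = 108*(-50*I*sqrt(3)) = -5400*I*sqrt(3)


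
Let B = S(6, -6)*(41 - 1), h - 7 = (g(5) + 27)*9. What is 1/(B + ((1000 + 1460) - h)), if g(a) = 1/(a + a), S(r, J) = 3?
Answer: 10/23291 ≈ 0.00042935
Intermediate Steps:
g(a) = 1/(2*a)
h = 2509/10 (h = 7 + ((1/2)/5 + 27)*9 = 7 + ((1/2)*(1/5) + 27)*9 = 7 + (1/10 + 27)*9 = 7 + (271/10)*9 = 7 + 2439/10 = 2509/10 ≈ 250.90)
B = 120 (B = 3*(41 - 1) = 3*40 = 120)
1/(B + ((1000 + 1460) - h)) = 1/(120 + ((1000 + 1460) - 1*2509/10)) = 1/(120 + (2460 - 2509/10)) = 1/(120 + 22091/10) = 1/(23291/10) = 10/23291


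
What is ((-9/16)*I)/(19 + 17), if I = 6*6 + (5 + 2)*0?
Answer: -9/16 ≈ -0.56250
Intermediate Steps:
I = 36 (I = 36 + 7*0 = 36 + 0 = 36)
((-9/16)*I)/(19 + 17) = (-9/16*36)/(19 + 17) = (-9*1/16*36)/36 = -9/16*36*(1/36) = -81/4*1/36 = -9/16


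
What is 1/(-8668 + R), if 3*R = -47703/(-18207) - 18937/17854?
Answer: -325067778/2817518531903 ≈ -0.00011537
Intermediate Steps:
R = 168967801/325067778 (R = (-47703/(-18207) - 18937/17854)/3 = (-47703*(-1/18207) - 18937*1/17854)/3 = (15901/6069 - 18937/17854)/3 = (1/3)*(168967801/108355926) = 168967801/325067778 ≈ 0.51979)
1/(-8668 + R) = 1/(-8668 + 168967801/325067778) = 1/(-2817518531903/325067778) = -325067778/2817518531903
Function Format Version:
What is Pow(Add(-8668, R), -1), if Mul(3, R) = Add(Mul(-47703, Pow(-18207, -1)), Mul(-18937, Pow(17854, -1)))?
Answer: Rational(-325067778, 2817518531903) ≈ -0.00011537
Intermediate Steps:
R = Rational(168967801, 325067778) (R = Mul(Rational(1, 3), Add(Mul(-47703, Pow(-18207, -1)), Mul(-18937, Pow(17854, -1)))) = Mul(Rational(1, 3), Add(Mul(-47703, Rational(-1, 18207)), Mul(-18937, Rational(1, 17854)))) = Mul(Rational(1, 3), Add(Rational(15901, 6069), Rational(-18937, 17854))) = Mul(Rational(1, 3), Rational(168967801, 108355926)) = Rational(168967801, 325067778) ≈ 0.51979)
Pow(Add(-8668, R), -1) = Pow(Add(-8668, Rational(168967801, 325067778)), -1) = Pow(Rational(-2817518531903, 325067778), -1) = Rational(-325067778, 2817518531903)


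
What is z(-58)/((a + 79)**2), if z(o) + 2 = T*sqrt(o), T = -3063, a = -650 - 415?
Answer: -1/486098 - 3063*I*sqrt(58)/972196 ≈ -2.0572e-6 - 0.023994*I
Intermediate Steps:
a = -1065
z(o) = -2 - 3063*sqrt(o)
z(-58)/((a + 79)**2) = (-2 - 3063*I*sqrt(58))/((-1065 + 79)**2) = (-2 - 3063*I*sqrt(58))/((-986)**2) = (-2 - 3063*I*sqrt(58))/972196 = (-2 - 3063*I*sqrt(58))*(1/972196) = -1/486098 - 3063*I*sqrt(58)/972196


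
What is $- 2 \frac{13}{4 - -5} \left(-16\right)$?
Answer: $\frac{416}{9} \approx 46.222$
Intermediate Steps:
$- 2 \frac{13}{4 - -5} \left(-16\right) = - 2 \frac{13}{4 + 5} \left(-16\right) = - 2 \cdot \frac{13}{9} \left(-16\right) = - 2 \cdot 13 \cdot \frac{1}{9} \left(-16\right) = \left(-2\right) \frac{13}{9} \left(-16\right) = \left(- \frac{26}{9}\right) \left(-16\right) = \frac{416}{9}$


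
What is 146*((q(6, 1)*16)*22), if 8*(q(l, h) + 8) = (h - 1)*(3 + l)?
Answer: -411136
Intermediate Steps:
q(l, h) = -8 + (-1 + h)*(3 + l)/8 (q(l, h) = -8 + ((h - 1)*(3 + l))/8 = -8 + ((-1 + h)*(3 + l))/8 = -8 + (-1 + h)*(3 + l)/8)
146*((q(6, 1)*16)*22) = 146*(((-67/8 - 1/8*6 + (3/8)*1 + (1/8)*1*6)*16)*22) = 146*(((-67/8 - 3/4 + 3/8 + 3/4)*16)*22) = 146*(-8*16*22) = 146*(-128*22) = 146*(-2816) = -411136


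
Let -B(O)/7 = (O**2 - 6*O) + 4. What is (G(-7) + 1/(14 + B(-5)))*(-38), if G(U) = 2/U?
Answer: 230/21 ≈ 10.952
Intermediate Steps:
B(O) = -28 - 7*O**2 + 42*O (B(O) = -7*((O**2 - 6*O) + 4) = -7*(4 + O**2 - 6*O) = -28 - 7*O**2 + 42*O)
(G(-7) + 1/(14 + B(-5)))*(-38) = (2/(-7) + 1/(14 + (-28 - 7*(-5)**2 + 42*(-5))))*(-38) = (2*(-1/7) + 1/(14 + (-28 - 7*25 - 210)))*(-38) = (-2/7 + 1/(14 + (-28 - 175 - 210)))*(-38) = (-2/7 + 1/(14 - 413))*(-38) = (-2/7 + 1/(-399))*(-38) = (-2/7 - 1/399)*(-38) = -115/399*(-38) = 230/21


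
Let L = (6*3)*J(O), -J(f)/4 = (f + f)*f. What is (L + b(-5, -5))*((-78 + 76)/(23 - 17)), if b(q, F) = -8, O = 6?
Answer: 5192/3 ≈ 1730.7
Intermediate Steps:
J(f) = -8*f² (J(f) = -4*(f + f)*f = -4*2*f*f = -8*f²)
L = -5184 (L = (6*3)*(-8*6²) = 18*(-8*36) = 18*(-288) = -5184)
(L + b(-5, -5))*((-78 + 76)/(23 - 17)) = (-5184 - 8)*((-78 + 76)/(23 - 17)) = -(-10384)/6 = -5192*(-⅓) = 5192/3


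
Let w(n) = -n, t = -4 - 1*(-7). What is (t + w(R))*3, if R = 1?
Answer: 6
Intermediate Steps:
t = 3 (t = -4 + 7 = 3)
(t + w(R))*3 = (3 - 1*1)*3 = (3 - 1)*3 = 2*3 = 6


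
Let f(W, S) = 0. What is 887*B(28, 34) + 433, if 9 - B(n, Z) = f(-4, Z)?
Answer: 8416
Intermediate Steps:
B(n, Z) = 9 (B(n, Z) = 9 - 1*0 = 9 + 0 = 9)
887*B(28, 34) + 433 = 887*9 + 433 = 7983 + 433 = 8416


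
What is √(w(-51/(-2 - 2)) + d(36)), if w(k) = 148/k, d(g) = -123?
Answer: I*√289731/51 ≈ 10.554*I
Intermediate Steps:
√(w(-51/(-2 - 2)) + d(36)) = √(148/((-51/(-2 - 2))) - 123) = √(148/((-51/(-4))) - 123) = √(148/((-¼*(-51))) - 123) = √(148/(51/4) - 123) = √(148*(4/51) - 123) = √(592/51 - 123) = √(-5681/51) = I*√289731/51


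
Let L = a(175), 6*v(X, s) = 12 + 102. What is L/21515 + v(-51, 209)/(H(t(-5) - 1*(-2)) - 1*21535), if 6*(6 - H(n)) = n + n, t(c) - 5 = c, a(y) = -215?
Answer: -3022598/277926467 ≈ -0.010876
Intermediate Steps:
t(c) = 5 + c
v(X, s) = 19 (v(X, s) = (12 + 102)/6 = (⅙)*114 = 19)
L = -215
H(n) = 6 - n/3 (H(n) = 6 - (n + n)/6 = 6 - n/3)
L/21515 + v(-51, 209)/(H(t(-5) - 1*(-2)) - 1*21535) = -215/21515 + 19/((6 - ((5 - 5) - 1*(-2))/3) - 1*21535) = -215*1/21515 + 19/((6 - (0 + 2)/3) - 21535) = -43/4303 + 19/((6 - ⅓*2) - 21535) = -43/4303 + 19/((6 - ⅔) - 21535) = -43/4303 + 19/(16/3 - 21535) = -43/4303 + 19/(-64589/3) = -43/4303 + 19*(-3/64589) = -43/4303 - 57/64589 = -3022598/277926467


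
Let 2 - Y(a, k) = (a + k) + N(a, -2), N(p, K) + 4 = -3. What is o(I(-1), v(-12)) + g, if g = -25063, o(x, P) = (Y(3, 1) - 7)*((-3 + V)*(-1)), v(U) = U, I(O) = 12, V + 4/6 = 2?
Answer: -75199/3 ≈ -25066.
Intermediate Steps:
V = 4/3 (V = -⅔ + 2 = 4/3 ≈ 1.3333)
N(p, K) = -7 (N(p, K) = -4 - 3 = -7)
Y(a, k) = 9 - a - k (Y(a, k) = 2 - ((a + k) - 7) = 2 - (-7 + a + k) = 2 + (7 - a - k) = 9 - a - k)
o(x, P) = -10/3 (o(x, P) = ((9 - 1*3 - 1*1) - 7)*((-3 + 4/3)*(-1)) = ((9 - 3 - 1) - 7)*(-5/3*(-1)) = (5 - 7)*(5/3) = -2*5/3 = -10/3)
o(I(-1), v(-12)) + g = -10/3 - 25063 = -75199/3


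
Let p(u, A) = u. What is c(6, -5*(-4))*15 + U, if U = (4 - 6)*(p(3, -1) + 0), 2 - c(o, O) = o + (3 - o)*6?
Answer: 204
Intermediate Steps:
c(o, O) = -16 + 5*o (c(o, O) = 2 - (o + (3 - o)*6) = 2 - (o + (18 - 6*o)) = 2 - (18 - 5*o) = 2 + (-18 + 5*o) = -16 + 5*o)
U = -6 (U = (4 - 6)*(3 + 0) = -2*3 = -6)
c(6, -5*(-4))*15 + U = (-16 + 5*6)*15 - 6 = (-16 + 30)*15 - 6 = 14*15 - 6 = 210 - 6 = 204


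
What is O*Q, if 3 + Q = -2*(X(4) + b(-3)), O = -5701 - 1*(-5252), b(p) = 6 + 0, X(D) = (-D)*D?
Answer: -7633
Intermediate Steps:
X(D) = -D**2
b(p) = 6
O = -449 (O = -5701 + 5252 = -449)
Q = 17 (Q = -3 - 2*(-1*4**2 + 6) = -3 - 2*(-1*16 + 6) = -3 - 2*(-16 + 6) = -3 - 2*(-10) = -3 + 20 = 17)
O*Q = -449*17 = -7633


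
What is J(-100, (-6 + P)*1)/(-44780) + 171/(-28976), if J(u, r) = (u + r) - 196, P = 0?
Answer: 273343/324386320 ≈ 0.00084265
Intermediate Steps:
J(u, r) = -196 + r + u (J(u, r) = (r + u) - 196 = -196 + r + u)
J(-100, (-6 + P)*1)/(-44780) + 171/(-28976) = (-196 + (-6 + 0)*1 - 100)/(-44780) + 171/(-28976) = (-196 - 6*1 - 100)*(-1/44780) + 171*(-1/28976) = (-196 - 6 - 100)*(-1/44780) - 171/28976 = -302*(-1/44780) - 171/28976 = 151/22390 - 171/28976 = 273343/324386320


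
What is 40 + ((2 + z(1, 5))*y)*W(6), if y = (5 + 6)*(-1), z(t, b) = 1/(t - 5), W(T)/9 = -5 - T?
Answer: 7783/4 ≈ 1945.8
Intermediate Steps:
W(T) = -45 - 9*T (W(T) = 9*(-5 - T) = -45 - 9*T)
z(t, b) = 1/(-5 + t)
y = -11 (y = 11*(-1) = -11)
40 + ((2 + z(1, 5))*y)*W(6) = 40 + ((2 + 1/(-5 + 1))*(-11))*(-45 - 9*6) = 40 + ((2 + 1/(-4))*(-11))*(-45 - 54) = 40 + ((2 - ¼)*(-11))*(-99) = 40 + ((7/4)*(-11))*(-99) = 40 - 77/4*(-99) = 40 + 7623/4 = 7783/4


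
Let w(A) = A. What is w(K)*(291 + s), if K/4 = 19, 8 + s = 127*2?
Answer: 40812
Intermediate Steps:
s = 246 (s = -8 + 127*2 = -8 + 254 = 246)
K = 76 (K = 4*19 = 76)
w(K)*(291 + s) = 76*(291 + 246) = 76*537 = 40812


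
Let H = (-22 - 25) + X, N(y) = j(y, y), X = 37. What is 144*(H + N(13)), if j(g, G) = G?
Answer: 432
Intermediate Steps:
N(y) = y
H = -10 (H = (-22 - 25) + 37 = -47 + 37 = -10)
144*(H + N(13)) = 144*(-10 + 13) = 144*3 = 432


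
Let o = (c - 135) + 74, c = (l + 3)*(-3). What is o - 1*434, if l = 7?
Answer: -525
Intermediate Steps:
c = -30 (c = (7 + 3)*(-3) = 10*(-3) = -30)
o = -91 (o = (-30 - 135) + 74 = -165 + 74 = -91)
o - 1*434 = -91 - 1*434 = -91 - 434 = -525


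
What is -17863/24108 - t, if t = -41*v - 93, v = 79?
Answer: 80309993/24108 ≈ 3331.3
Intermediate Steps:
t = -3332 (t = -41*79 - 93 = -3239 - 93 = -3332)
-17863/24108 - t = -17863/24108 - 1*(-3332) = -17863*1/24108 + 3332 = -17863/24108 + 3332 = 80309993/24108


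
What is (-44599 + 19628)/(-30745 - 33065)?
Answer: 24971/63810 ≈ 0.39133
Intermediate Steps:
(-44599 + 19628)/(-30745 - 33065) = -24971/(-63810) = -24971*(-1/63810) = 24971/63810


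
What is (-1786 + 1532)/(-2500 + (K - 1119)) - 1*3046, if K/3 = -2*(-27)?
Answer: -10529768/3457 ≈ -3045.9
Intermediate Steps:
K = 162 (K = 3*(-2*(-27)) = 3*54 = 162)
(-1786 + 1532)/(-2500 + (K - 1119)) - 1*3046 = (-1786 + 1532)/(-2500 + (162 - 1119)) - 1*3046 = -254/(-2500 - 957) - 3046 = -254/(-3457) - 3046 = -254*(-1/3457) - 3046 = 254/3457 - 3046 = -10529768/3457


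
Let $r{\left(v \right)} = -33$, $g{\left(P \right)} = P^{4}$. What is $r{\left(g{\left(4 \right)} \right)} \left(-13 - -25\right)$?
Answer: $-396$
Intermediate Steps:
$r{\left(g{\left(4 \right)} \right)} \left(-13 - -25\right) = - 33 \left(-13 - -25\right) = - 33 \left(-13 + 25\right) = \left(-33\right) 12 = -396$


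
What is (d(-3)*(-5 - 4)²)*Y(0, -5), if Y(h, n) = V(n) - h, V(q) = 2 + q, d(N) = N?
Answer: 729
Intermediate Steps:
Y(h, n) = 2 + n - h (Y(h, n) = (2 + n) - h = 2 + n - h)
(d(-3)*(-5 - 4)²)*Y(0, -5) = (-3*(-5 - 4)²)*(2 - 5 - 1*0) = (-3*(-9)²)*(2 - 5 + 0) = -3*81*(-3) = -243*(-3) = 729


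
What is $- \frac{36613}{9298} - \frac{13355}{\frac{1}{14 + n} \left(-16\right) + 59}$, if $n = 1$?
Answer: $- \frac{1894438547}{8079962} \approx -234.46$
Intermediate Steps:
$- \frac{36613}{9298} - \frac{13355}{\frac{1}{14 + n} \left(-16\right) + 59} = - \frac{36613}{9298} - \frac{13355}{\frac{1}{14 + 1} \left(-16\right) + 59} = \left(-36613\right) \frac{1}{9298} - \frac{13355}{\frac{1}{15} \left(-16\right) + 59} = - \frac{36613}{9298} - \frac{13355}{\frac{1}{15} \left(-16\right) + 59} = - \frac{36613}{9298} - \frac{13355}{- \frac{16}{15} + 59} = - \frac{36613}{9298} - \frac{13355}{\frac{869}{15}} = - \frac{36613}{9298} - \frac{200325}{869} = - \frac{1894438547}{8079962}$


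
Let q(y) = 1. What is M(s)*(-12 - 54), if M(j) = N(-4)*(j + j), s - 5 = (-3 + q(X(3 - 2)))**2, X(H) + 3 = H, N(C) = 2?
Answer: -2376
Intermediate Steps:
X(H) = -3 + H
s = 9 (s = 5 + (-3 + 1)**2 = 5 + (-2)**2 = 5 + 4 = 9)
M(j) = 4*j (M(j) = 2*(j + j) = 2*(2*j) = 4*j)
M(s)*(-12 - 54) = (4*9)*(-12 - 54) = 36*(-66) = -2376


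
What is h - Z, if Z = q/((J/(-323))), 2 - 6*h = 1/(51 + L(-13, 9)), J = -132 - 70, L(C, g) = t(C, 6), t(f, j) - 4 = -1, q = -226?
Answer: 11836483/32724 ≈ 361.71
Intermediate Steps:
t(f, j) = 3 (t(f, j) = 4 - 1 = 3)
L(C, g) = 3
J = -202
h = 107/324 (h = ⅓ - 1/(6*(51 + 3)) = ⅓ - ⅙/54 = ⅓ - ⅙*1/54 = ⅓ - 1/324 = 107/324 ≈ 0.33025)
Z = -36499/101 (Z = -226/((-202/(-323))) = -226/((-202*(-1/323))) = -226/202/323 = -226*323/202 = -36499/101 ≈ -361.38)
h - Z = 107/324 - 1*(-36499/101) = 107/324 + 36499/101 = 11836483/32724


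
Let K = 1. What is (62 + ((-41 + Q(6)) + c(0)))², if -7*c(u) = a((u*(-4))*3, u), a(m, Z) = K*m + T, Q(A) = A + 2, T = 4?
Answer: 39601/49 ≈ 808.18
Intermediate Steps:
Q(A) = 2 + A
a(m, Z) = 4 + m (a(m, Z) = 1*m + 4 = m + 4 = 4 + m)
c(u) = -4/7 + 12*u/7 (c(u) = -(4 + (u*(-4))*3)/7 = -(4 - 4*u*3)/7 = -(4 - 12*u)/7 = -4/7 + 12*u/7)
(62 + ((-41 + Q(6)) + c(0)))² = (62 + ((-41 + (2 + 6)) + (-4/7 + (12/7)*0)))² = (62 + ((-41 + 8) + (-4/7 + 0)))² = (62 + (-33 - 4/7))² = (62 - 235/7)² = (199/7)² = 39601/49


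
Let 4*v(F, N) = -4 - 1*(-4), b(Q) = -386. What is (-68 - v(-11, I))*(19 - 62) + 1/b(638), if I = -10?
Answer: 1128663/386 ≈ 2924.0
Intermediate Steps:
v(F, N) = 0 (v(F, N) = (-4 - 1*(-4))/4 = (-4 + 4)/4 = (¼)*0 = 0)
(-68 - v(-11, I))*(19 - 62) + 1/b(638) = (-68 - 1*0)*(19 - 62) + 1/(-386) = (-68 + 0)*(-43) - 1/386 = -68*(-43) - 1/386 = 2924 - 1/386 = 1128663/386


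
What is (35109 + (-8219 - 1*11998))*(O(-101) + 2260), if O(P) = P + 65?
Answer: 33119808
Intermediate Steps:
O(P) = 65 + P
(35109 + (-8219 - 1*11998))*(O(-101) + 2260) = (35109 + (-8219 - 1*11998))*((65 - 101) + 2260) = (35109 + (-8219 - 11998))*(-36 + 2260) = (35109 - 20217)*2224 = 14892*2224 = 33119808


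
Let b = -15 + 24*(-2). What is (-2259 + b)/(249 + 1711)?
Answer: -1161/980 ≈ -1.1847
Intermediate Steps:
b = -63 (b = -15 - 48 = -63)
(-2259 + b)/(249 + 1711) = (-2259 - 63)/(249 + 1711) = -2322/1960 = -2322*1/1960 = -1161/980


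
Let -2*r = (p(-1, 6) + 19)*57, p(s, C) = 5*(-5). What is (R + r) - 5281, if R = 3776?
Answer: -1334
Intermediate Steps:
p(s, C) = -25
r = 171 (r = -(-25 + 19)*57/2 = -(-3)*57 = -1/2*(-342) = 171)
(R + r) - 5281 = (3776 + 171) - 5281 = 3947 - 5281 = -1334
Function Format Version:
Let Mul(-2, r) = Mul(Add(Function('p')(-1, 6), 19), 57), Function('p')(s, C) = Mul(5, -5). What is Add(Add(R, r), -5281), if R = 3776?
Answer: -1334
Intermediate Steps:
Function('p')(s, C) = -25
r = 171 (r = Mul(Rational(-1, 2), Mul(Add(-25, 19), 57)) = Mul(Rational(-1, 2), Mul(-6, 57)) = Mul(Rational(-1, 2), -342) = 171)
Add(Add(R, r), -5281) = Add(Add(3776, 171), -5281) = Add(3947, -5281) = -1334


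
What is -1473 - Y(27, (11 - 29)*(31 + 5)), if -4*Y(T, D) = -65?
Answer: -5957/4 ≈ -1489.3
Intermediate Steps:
Y(T, D) = 65/4 (Y(T, D) = -¼*(-65) = 65/4)
-1473 - Y(27, (11 - 29)*(31 + 5)) = -1473 - 1*65/4 = -1473 - 65/4 = -5957/4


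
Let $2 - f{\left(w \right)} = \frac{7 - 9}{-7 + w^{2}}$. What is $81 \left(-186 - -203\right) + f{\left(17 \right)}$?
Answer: $\frac{194440}{141} \approx 1379.0$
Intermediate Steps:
$f{\left(w \right)} = 2 + \frac{2}{-7 + w^{2}}$ ($f{\left(w \right)} = 2 - \frac{7 - 9}{-7 + w^{2}} = 2 - - \frac{2}{-7 + w^{2}} = 2 + \frac{2}{-7 + w^{2}}$)
$81 \left(-186 - -203\right) + f{\left(17 \right)} = 81 \left(-186 - -203\right) + \frac{2 \left(-6 + 17^{2}\right)}{-7 + 17^{2}} = 81 \left(-186 + 203\right) + \frac{2 \left(-6 + 289\right)}{-7 + 289} = 81 \cdot 17 + 2 \cdot \frac{1}{282} \cdot 283 = 1377 + 2 \cdot \frac{1}{282} \cdot 283 = 1377 + \frac{283}{141} = \frac{194440}{141}$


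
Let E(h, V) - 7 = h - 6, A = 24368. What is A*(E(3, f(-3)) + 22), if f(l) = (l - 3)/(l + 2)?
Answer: 633568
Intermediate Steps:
f(l) = (-3 + l)/(2 + l)
E(h, V) = 1 + h (E(h, V) = 7 + (h - 6) = 7 + (-6 + h) = 1 + h)
A*(E(3, f(-3)) + 22) = 24368*((1 + 3) + 22) = 24368*(4 + 22) = 24368*26 = 633568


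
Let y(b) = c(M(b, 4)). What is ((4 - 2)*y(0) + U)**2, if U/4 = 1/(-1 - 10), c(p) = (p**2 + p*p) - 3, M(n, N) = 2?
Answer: 11236/121 ≈ 92.859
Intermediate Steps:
c(p) = -3 + 2*p**2 (c(p) = (p**2 + p**2) - 3 = 2*p**2 - 3 = -3 + 2*p**2)
y(b) = 5 (y(b) = -3 + 2*2**2 = -3 + 2*4 = -3 + 8 = 5)
U = -4/11 (U = 4/(-1 - 10) = 4/(-11) = 4*(-1/11) = -4/11 ≈ -0.36364)
((4 - 2)*y(0) + U)**2 = ((4 - 2)*5 - 4/11)**2 = (2*5 - 4/11)**2 = (10 - 4/11)**2 = (106/11)**2 = 11236/121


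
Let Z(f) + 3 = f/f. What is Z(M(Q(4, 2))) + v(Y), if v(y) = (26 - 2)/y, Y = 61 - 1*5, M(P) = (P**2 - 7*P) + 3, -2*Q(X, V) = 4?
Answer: -11/7 ≈ -1.5714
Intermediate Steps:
Q(X, V) = -2 (Q(X, V) = -1/2*4 = -2)
M(P) = 3 + P**2 - 7*P
Z(f) = -2 (Z(f) = -3 + f/f = -3 + 1 = -2)
Y = 56 (Y = 61 - 5 = 56)
v(y) = 24/y
Z(M(Q(4, 2))) + v(Y) = -2 + 24/56 = -2 + 24*(1/56) = -2 + 3/7 = -11/7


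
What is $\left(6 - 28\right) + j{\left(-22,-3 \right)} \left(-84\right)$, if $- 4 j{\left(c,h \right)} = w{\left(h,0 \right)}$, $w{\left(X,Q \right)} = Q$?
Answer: $-22$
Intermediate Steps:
$j{\left(c,h \right)} = 0$ ($j{\left(c,h \right)} = \left(- \frac{1}{4}\right) 0 = 0$)
$\left(6 - 28\right) + j{\left(-22,-3 \right)} \left(-84\right) = \left(6 - 28\right) + 0 \left(-84\right) = \left(6 - 28\right) + 0 = -22 + 0 = -22$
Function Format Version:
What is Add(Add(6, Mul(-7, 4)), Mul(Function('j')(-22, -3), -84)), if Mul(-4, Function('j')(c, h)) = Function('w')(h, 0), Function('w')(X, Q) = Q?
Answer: -22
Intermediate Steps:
Function('j')(c, h) = 0 (Function('j')(c, h) = Mul(Rational(-1, 4), 0) = 0)
Add(Add(6, Mul(-7, 4)), Mul(Function('j')(-22, -3), -84)) = Add(Add(6, Mul(-7, 4)), Mul(0, -84)) = Add(Add(6, -28), 0) = Add(-22, 0) = -22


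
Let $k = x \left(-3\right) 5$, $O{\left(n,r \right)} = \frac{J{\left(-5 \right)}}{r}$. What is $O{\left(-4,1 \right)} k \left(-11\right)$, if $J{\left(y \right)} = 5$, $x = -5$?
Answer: $-4125$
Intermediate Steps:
$O{\left(n,r \right)} = \frac{5}{r}$
$k = 75$ ($k = \left(-5\right) \left(-3\right) 5 = 15 \cdot 5 = 75$)
$O{\left(-4,1 \right)} k \left(-11\right) = \frac{5}{1} \cdot 75 \left(-11\right) = 5 \cdot 1 \cdot 75 \left(-11\right) = 5 \cdot 75 \left(-11\right) = 375 \left(-11\right) = -4125$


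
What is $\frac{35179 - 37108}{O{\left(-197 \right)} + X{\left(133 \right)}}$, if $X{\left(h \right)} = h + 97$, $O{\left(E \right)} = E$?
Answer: $- \frac{643}{11} \approx -58.455$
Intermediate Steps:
$X{\left(h \right)} = 97 + h$
$\frac{35179 - 37108}{O{\left(-197 \right)} + X{\left(133 \right)}} = \frac{35179 - 37108}{-197 + \left(97 + 133\right)} = - \frac{1929}{-197 + 230} = - \frac{1929}{33} = \left(-1929\right) \frac{1}{33} = - \frac{643}{11}$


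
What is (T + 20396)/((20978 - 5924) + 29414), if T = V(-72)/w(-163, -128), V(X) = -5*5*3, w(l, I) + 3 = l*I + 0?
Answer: 425480881/927646948 ≈ 0.45867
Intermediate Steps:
w(l, I) = -3 + I*l (w(l, I) = -3 + (l*I + 0) = -3 + (I*l + 0) = -3 + I*l)
V(X) = -75 (V(X) = -25*3 = -75)
T = -75/20861 (T = -75/(-3 - 128*(-163)) = -75/(-3 + 20864) = -75/20861 ≈ -0.0035952)
(T + 20396)/((20978 - 5924) + 29414) = (-75/20861 + 20396)/((20978 - 5924) + 29414) = 425480881/(20861*(15054 + 29414)) = (425480881/20861)/44468 = (425480881/20861)*(1/44468) = 425480881/927646948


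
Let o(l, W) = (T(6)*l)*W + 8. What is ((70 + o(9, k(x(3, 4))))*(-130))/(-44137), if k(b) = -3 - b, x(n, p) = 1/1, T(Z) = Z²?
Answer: -158340/44137 ≈ -3.5875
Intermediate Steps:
x(n, p) = 1
o(l, W) = 8 + 36*W*l (o(l, W) = (6²*l)*W + 8 = (36*l)*W + 8 = 36*W*l + 8 = 8 + 36*W*l)
((70 + o(9, k(x(3, 4))))*(-130))/(-44137) = ((70 + (8 + 36*(-3 - 1*1)*9))*(-130))/(-44137) = ((70 + (8 + 36*(-3 - 1)*9))*(-130))*(-1/44137) = ((70 + (8 + 36*(-4)*9))*(-130))*(-1/44137) = ((70 + (8 - 1296))*(-130))*(-1/44137) = ((70 - 1288)*(-130))*(-1/44137) = -1218*(-130)*(-1/44137) = 158340*(-1/44137) = -158340/44137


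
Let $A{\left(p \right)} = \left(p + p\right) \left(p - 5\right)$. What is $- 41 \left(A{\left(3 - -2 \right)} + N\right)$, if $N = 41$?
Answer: $-1681$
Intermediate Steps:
$A{\left(p \right)} = 2 p \left(-5 + p\right)$
$- 41 \left(A{\left(3 - -2 \right)} + N\right) = - 41 \left(2 \left(3 - -2\right) \left(-5 + \left(3 - -2\right)\right) + 41\right) = - 41 \left(2 \left(3 + 2\right) \left(-5 + \left(3 + 2\right)\right) + 41\right) = - 41 \left(2 \cdot 5 \left(-5 + 5\right) + 41\right) = - 41 \left(2 \cdot 5 \cdot 0 + 41\right) = - 41 \left(0 + 41\right) = \left(-41\right) 41 = -1681$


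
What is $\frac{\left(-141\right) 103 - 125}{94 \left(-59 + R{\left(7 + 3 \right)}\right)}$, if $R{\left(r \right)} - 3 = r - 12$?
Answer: $\frac{3662}{1363} \approx 2.6867$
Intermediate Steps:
$R{\left(r \right)} = -9 + r$ ($R{\left(r \right)} = 3 + \left(r - 12\right) = 3 + \left(-12 + r\right) = -9 + r$)
$\frac{\left(-141\right) 103 - 125}{94 \left(-59 + R{\left(7 + 3 \right)}\right)} = \frac{\left(-141\right) 103 - 125}{94 \left(-59 + \left(-9 + \left(7 + 3\right)\right)\right)} = \frac{-14523 - 125}{94 \left(-59 + \left(-9 + 10\right)\right)} = - \frac{14648}{94 \left(-59 + 1\right)} = - \frac{14648}{94 \left(-58\right)} = - \frac{14648}{-5452} = \left(-14648\right) \left(- \frac{1}{5452}\right) = \frac{3662}{1363}$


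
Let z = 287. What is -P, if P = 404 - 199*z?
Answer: 56709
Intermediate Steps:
P = -56709 (P = 404 - 199*287 = 404 - 57113 = -56709)
-P = -1*(-56709) = 56709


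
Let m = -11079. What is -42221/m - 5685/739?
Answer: -31782796/8187381 ≈ -3.8819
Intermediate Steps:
-42221/m - 5685/739 = -42221/(-11079) - 5685/739 = -42221*(-1/11079) - 5685*1/739 = 42221/11079 - 5685/739 = -31782796/8187381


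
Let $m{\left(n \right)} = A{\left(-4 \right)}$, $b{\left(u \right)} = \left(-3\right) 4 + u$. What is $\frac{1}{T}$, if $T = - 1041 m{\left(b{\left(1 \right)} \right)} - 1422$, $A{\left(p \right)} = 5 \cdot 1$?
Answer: $- \frac{1}{6627} \approx -0.0001509$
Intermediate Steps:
$b{\left(u \right)} = -12 + u$
$A{\left(p \right)} = 5$
$m{\left(n \right)} = 5$
$T = -6627$ ($T = \left(-1041\right) 5 - 1422 = -5205 - 1422 = -6627$)
$\frac{1}{T} = \frac{1}{-6627} = - \frac{1}{6627}$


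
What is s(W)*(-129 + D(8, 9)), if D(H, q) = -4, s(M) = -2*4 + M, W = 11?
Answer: -399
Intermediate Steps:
s(M) = -8 + M
s(W)*(-129 + D(8, 9)) = (-8 + 11)*(-129 - 4) = 3*(-133) = -399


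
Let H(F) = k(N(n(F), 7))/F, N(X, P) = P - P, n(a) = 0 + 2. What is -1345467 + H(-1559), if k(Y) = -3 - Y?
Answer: -2097583050/1559 ≈ -1.3455e+6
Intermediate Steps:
n(a) = 2
N(X, P) = 0
H(F) = -3/F (H(F) = (-3 - 1*0)/F = (-3 + 0)/F = -3/F)
-1345467 + H(-1559) = -1345467 - 3/(-1559) = -1345467 - 3*(-1/1559) = -1345467 + 3/1559 = -2097583050/1559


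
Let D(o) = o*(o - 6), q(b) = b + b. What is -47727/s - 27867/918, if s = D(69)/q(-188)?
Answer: 201885127/49266 ≈ 4097.9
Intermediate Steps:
q(b) = 2*b
D(o) = o*(-6 + o)
s = -4347/376 (s = (69*(-6 + 69))/((2*(-188))) = (69*63)/(-376) = 4347*(-1/376) = -4347/376 ≈ -11.561)
-47727/s - 27867/918 = -47727/(-4347/376) - 27867/918 = -47727*(-376/4347) - 27867*1/918 = 1993928/483 - 9289/306 = 201885127/49266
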